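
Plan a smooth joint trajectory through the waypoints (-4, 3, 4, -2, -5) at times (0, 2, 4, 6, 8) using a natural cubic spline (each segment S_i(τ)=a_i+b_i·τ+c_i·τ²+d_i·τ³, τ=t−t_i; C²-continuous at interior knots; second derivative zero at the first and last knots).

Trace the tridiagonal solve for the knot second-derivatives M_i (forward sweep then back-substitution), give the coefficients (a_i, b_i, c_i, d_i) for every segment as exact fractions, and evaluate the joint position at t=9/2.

  seg 0: a=-4 b=451/112 c=0 d=-59/448
  seg 1: a=3 b=137/56 c=-177/224 d=-41/448
  seg 2: a=4 b=-29/16 c=-75/56 d=167/448
  seg 3: a=-2 b=-151/56 c=201/224 d=-67/448
S(9/2) = 10055/3584

Δ: Δ0=7/2, Δ1=1/2, Δ2=-3, Δ3=-3/2
row 1: diag=8, rhs=-18; c'=1/4, d'=-9/4
row 2: denom=8−2·1/4=15/2; d'=(-21−2·-9/4)/(15/2)=-11/5
row 3: denom=8−2·4/15=112/15; d'=(9−2·-11/5)/(112/15)=201/112
back: M3=201/112
back: M2=-11/5−4/15·201/112=-75/28
back: M1=-9/4−1/4·-75/28=-177/112
M: M0=0, M1=-177/112, M2=-75/28, M3=201/112, M4=0
seg 0: a=-4, c=M0/2=0, d=(M1−M0)/(6·2)=-59/448, b=Δ0−h0·(2M0+M1)/6=451/112
seg 1: a=3, c=M1/2=-177/224, d=(M2−M1)/(6·2)=-41/448, b=Δ1−h1·(2M1+M2)/6=137/56
seg 2: a=4, c=M2/2=-75/56, d=(M3−M2)/(6·2)=167/448, b=Δ2−h2·(2M2+M3)/6=-29/16
seg 3: a=-2, c=M3/2=201/224, d=(M4−M3)/(6·2)=-67/448, b=Δ3−h3·(2M3+M4)/6=-151/56
t_q=9/2 → seg 2, τ=1/2; S=4+-29/16·τ+-75/56·τ²+167/448·τ³=10055/3584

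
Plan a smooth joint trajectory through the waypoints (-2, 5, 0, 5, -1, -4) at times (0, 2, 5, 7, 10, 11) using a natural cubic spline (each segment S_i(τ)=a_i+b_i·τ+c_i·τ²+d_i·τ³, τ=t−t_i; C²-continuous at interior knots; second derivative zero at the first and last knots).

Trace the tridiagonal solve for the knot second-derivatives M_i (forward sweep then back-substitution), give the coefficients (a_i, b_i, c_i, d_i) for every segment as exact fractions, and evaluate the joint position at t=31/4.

Δ: Δ0=7/2, Δ1=-5/3, Δ2=5/2, Δ3=-2, Δ4=-3
row 1: diag=10, rhs=-31; c'=3/10, d'=-31/10
row 2: denom=10−3·3/10=91/10; d'=(25−3·-31/10)/(91/10)=49/13
row 3: denom=10−2·20/91=870/91; d'=(-27−2·49/13)/(870/91)=-3143/870
row 4: denom=8−3·91/290=2047/290; d'=(-6−3·-3143/870)/(2047/290)=61/89
back: M4=61/89
back: M3=-3143/870−91/290·61/89=-1022/267
back: M2=49/13−20/91·-1022/267=1231/267
back: M1=-31/10−3/10·1231/267=-399/89
M: M0=0, M1=-399/89, M2=1231/267, M3=-1022/267, M4=61/89, M5=0
seg 0: a=-2, c=M0/2=0, d=(M1−M0)/(6·2)=-133/356, b=Δ0−h0·(2M0+M1)/6=889/178
seg 1: a=5, c=M1/2=-399/178, d=(M2−M1)/(6·3)=1214/2403, b=Δ1−h1·(2M1+M2)/6=91/178
seg 2: a=0, c=M2/2=1231/534, d=(M3−M2)/(6·2)=-751/1068, b=Δ2−h2·(2M2+M3)/6=125/178
seg 3: a=5, c=M3/2=-511/267, d=(M4−M3)/(6·3)=1205/4806, b=Δ3−h3·(2M3+M4)/6=793/534
seg 4: a=-1, c=M4/2=61/178, d=(M5−M4)/(6·1)=-61/534, b=Δ4−h4·(2M4+M5)/6=-862/267
t_q=31/4 → seg 3, τ=3/4; S=5+793/534·τ+-511/267·τ²+1205/4806·τ³=58589/11392

  seg 0: a=-2 b=889/178 c=0 d=-133/356
  seg 1: a=5 b=91/178 c=-399/178 d=1214/2403
  seg 2: a=0 b=125/178 c=1231/534 d=-751/1068
  seg 3: a=5 b=793/534 c=-511/267 d=1205/4806
  seg 4: a=-1 b=-862/267 c=61/178 d=-61/534
S(31/4) = 58589/11392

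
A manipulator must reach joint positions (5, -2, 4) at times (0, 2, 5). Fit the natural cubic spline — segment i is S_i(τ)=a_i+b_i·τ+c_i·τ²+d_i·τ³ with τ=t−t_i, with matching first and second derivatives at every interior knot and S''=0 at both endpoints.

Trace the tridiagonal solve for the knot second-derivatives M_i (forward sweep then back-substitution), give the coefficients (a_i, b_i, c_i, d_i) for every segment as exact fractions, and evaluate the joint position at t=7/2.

Δ: Δ0=-7/2, Δ1=2
row 1: diag=10, rhs=33; c'=3/10, d'=33/10
back: M1=33/10
M: M0=0, M1=33/10, M2=0
seg 0: a=5, c=M0/2=0, d=(M1−M0)/(6·2)=11/40, b=Δ0−h0·(2M0+M1)/6=-23/5
seg 1: a=-2, c=M1/2=33/20, d=(M2−M1)/(6·3)=-11/60, b=Δ1−h1·(2M1+M2)/6=-13/10
t_q=7/2 → seg 1, τ=3/2; S=-2+-13/10·τ+33/20·τ²+-11/60·τ³=-137/160

  seg 0: a=5 b=-23/5 c=0 d=11/40
  seg 1: a=-2 b=-13/10 c=33/20 d=-11/60
S(7/2) = -137/160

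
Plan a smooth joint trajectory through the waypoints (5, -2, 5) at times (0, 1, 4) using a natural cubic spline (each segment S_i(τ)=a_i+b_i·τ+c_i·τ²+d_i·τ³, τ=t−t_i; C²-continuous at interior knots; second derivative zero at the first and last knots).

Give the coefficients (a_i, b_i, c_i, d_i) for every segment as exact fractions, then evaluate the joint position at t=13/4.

Δ: Δ0=-7, Δ1=7/3
row 1: diag=8, rhs=56; c'=3/8, d'=7
back: M1=7
M: M0=0, M1=7, M2=0
seg 0: a=5, c=M0/2=0, d=(M1−M0)/(6·1)=7/6, b=Δ0−h0·(2M0+M1)/6=-49/6
seg 1: a=-2, c=M1/2=7/2, d=(M2−M1)/(6·3)=-7/18, b=Δ1−h1·(2M1+M2)/6=-14/3
t_q=13/4 → seg 1, τ=9/4; S=-2+-14/3·τ+7/2·τ²+-7/18·τ³=101/128

  seg 0: a=5 b=-49/6 c=0 d=7/6
  seg 1: a=-2 b=-14/3 c=7/2 d=-7/18
S(13/4) = 101/128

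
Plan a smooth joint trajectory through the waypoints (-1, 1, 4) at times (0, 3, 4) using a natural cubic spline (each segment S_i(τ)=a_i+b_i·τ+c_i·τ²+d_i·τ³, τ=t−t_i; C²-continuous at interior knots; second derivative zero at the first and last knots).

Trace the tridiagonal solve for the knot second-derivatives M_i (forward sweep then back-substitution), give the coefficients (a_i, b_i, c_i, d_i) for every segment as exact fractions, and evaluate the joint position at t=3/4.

  seg 0: a=-1 b=-5/24 c=0 d=7/72
  seg 1: a=1 b=29/12 c=7/8 d=-7/24
S(3/4) = -571/512

Δ: Δ0=2/3, Δ1=3
row 1: diag=8, rhs=14; c'=1/8, d'=7/4
back: M1=7/4
M: M0=0, M1=7/4, M2=0
seg 0: a=-1, c=M0/2=0, d=(M1−M0)/(6·3)=7/72, b=Δ0−h0·(2M0+M1)/6=-5/24
seg 1: a=1, c=M1/2=7/8, d=(M2−M1)/(6·1)=-7/24, b=Δ1−h1·(2M1+M2)/6=29/12
t_q=3/4 → seg 0, τ=3/4; S=-1+-5/24·τ+0·τ²+7/72·τ³=-571/512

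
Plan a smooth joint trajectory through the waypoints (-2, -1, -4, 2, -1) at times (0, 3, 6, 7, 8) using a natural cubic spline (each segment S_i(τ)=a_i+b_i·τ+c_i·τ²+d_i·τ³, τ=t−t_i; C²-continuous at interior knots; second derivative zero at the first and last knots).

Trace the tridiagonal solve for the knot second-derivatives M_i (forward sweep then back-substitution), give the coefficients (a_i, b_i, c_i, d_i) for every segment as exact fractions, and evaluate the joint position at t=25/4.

  seg 0: a=-2 b=569/336 c=0 d=-457/3024
  seg 1: a=-1 b=-401/168 c=-457/336 d=1837/3024
  seg 2: a=-4 b=281/48 c=115/28 d=-1331/336
  seg 3: a=2 b=367/168 c=-871/112 d=871/336
S(25/4) = -16785/7168

Δ: Δ0=1/3, Δ1=-1, Δ2=6, Δ3=-3
row 1: diag=12, rhs=-8; c'=1/4, d'=-2/3
row 2: denom=8−3·1/4=29/4; d'=(42−3·-2/3)/(29/4)=176/29
row 3: denom=4−1·4/29=112/29; d'=(-54−1·176/29)/(112/29)=-871/56
back: M3=-871/56
back: M2=176/29−4/29·-871/56=115/14
back: M1=-2/3−1/4·115/14=-457/168
M: M0=0, M1=-457/168, M2=115/14, M3=-871/56, M4=0
seg 0: a=-2, c=M0/2=0, d=(M1−M0)/(6·3)=-457/3024, b=Δ0−h0·(2M0+M1)/6=569/336
seg 1: a=-1, c=M1/2=-457/336, d=(M2−M1)/(6·3)=1837/3024, b=Δ1−h1·(2M1+M2)/6=-401/168
seg 2: a=-4, c=M2/2=115/28, d=(M3−M2)/(6·1)=-1331/336, b=Δ2−h2·(2M2+M3)/6=281/48
seg 3: a=2, c=M3/2=-871/112, d=(M4−M3)/(6·1)=871/336, b=Δ3−h3·(2M3+M4)/6=367/168
t_q=25/4 → seg 2, τ=1/4; S=-4+281/48·τ+115/28·τ²+-1331/336·τ³=-16785/7168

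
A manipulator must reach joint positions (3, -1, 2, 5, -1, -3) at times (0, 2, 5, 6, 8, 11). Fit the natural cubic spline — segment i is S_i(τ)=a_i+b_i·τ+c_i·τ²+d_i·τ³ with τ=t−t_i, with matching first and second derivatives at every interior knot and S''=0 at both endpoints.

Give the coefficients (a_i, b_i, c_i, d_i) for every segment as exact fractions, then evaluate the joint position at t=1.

Δ: Δ0=-2, Δ1=1, Δ2=3, Δ3=-3, Δ4=-2/3
row 1: diag=10, rhs=18; c'=3/10, d'=9/5
row 2: denom=8−3·3/10=71/10; d'=(12−3·9/5)/(71/10)=66/71
row 3: denom=6−1·10/71=416/71; d'=(-36−1·66/71)/(416/71)=-1311/208
row 4: denom=10−2·71/208=969/104; d'=(14−2·-1311/208)/(969/104)=2767/969
back: M4=2767/969
back: M3=-1311/208−71/208·2767/969=-7052/969
back: M2=66/71−10/71·-7052/969=1894/969
back: M1=9/5−3/10·1894/969=392/323
M: M0=0, M1=392/323, M2=1894/969, M3=-7052/969, M4=2767/969, M5=0
seg 0: a=3, c=M0/2=0, d=(M1−M0)/(6·2)=98/969, b=Δ0−h0·(2M0+M1)/6=-2330/969
seg 1: a=-1, c=M1/2=196/323, d=(M2−M1)/(6·3)=359/8721, b=Δ1−h1·(2M1+M2)/6=-1154/969
seg 2: a=2, c=M2/2=947/969, d=(M3−M2)/(6·1)=-497/323, b=Δ2−h2·(2M2+M3)/6=203/57
seg 3: a=5, c=M3/2=-3526/969, d=(M4−M3)/(6·2)=1091/1292, b=Δ3−h3·(2M3+M4)/6=872/969
seg 4: a=-1, c=M4/2=2767/1938, d=(M5−M4)/(6·3)=-2767/17442, b=Δ4−h4·(2M4+M5)/6=-3413/969
t_q=1 → seg 0, τ=1; S=3+-2330/969·τ+0·τ²+98/969·τ³=225/323

  seg 0: a=3 b=-2330/969 c=0 d=98/969
  seg 1: a=-1 b=-1154/969 c=196/323 d=359/8721
  seg 2: a=2 b=203/57 c=947/969 d=-497/323
  seg 3: a=5 b=872/969 c=-3526/969 d=1091/1292
  seg 4: a=-1 b=-3413/969 c=2767/1938 d=-2767/17442
S(1) = 225/323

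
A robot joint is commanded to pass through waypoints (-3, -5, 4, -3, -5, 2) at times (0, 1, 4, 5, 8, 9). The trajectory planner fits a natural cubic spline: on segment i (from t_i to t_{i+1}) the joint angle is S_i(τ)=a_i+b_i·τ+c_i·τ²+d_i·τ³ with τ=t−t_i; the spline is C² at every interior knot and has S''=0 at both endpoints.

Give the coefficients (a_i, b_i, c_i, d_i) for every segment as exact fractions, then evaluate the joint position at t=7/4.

Δ: Δ0=-2, Δ1=3, Δ2=-7, Δ3=-2/3, Δ4=7
row 1: diag=8, rhs=30; c'=3/8, d'=15/4
row 2: denom=8−3·3/8=55/8; d'=(-60−3·15/4)/(55/8)=-114/11
row 3: denom=8−1·8/55=432/55; d'=(38−1·-114/11)/(432/55)=665/108
row 4: denom=8−3·55/144=329/48; d'=(46−3·665/108)/(329/48)=3964/987
back: M4=3964/987
back: M3=665/108−55/144·3964/987=13690/2961
back: M2=-114/11−8/55·13690/2961=-32678/2961
back: M1=15/4−3/8·-32678/2961=7786/987
M: M0=0, M1=7786/987, M2=-32678/2961, M3=13690/2961, M4=3964/987, M5=0
seg 0: a=-3, c=M0/2=0, d=(M1−M0)/(6·1)=3893/2961, b=Δ0−h0·(2M0+M1)/6=-9815/2961
seg 1: a=-5, c=M1/2=3893/987, d=(M2−M1)/(6·3)=-28018/26649, b=Δ1−h1·(2M1+M2)/6=1864/2961
seg 2: a=4, c=M2/2=-16339/2961, d=(M3−M2)/(6·1)=368/141, b=Δ2−h2·(2M2+M3)/6=-12116/2961
seg 3: a=-3, c=M3/2=6845/2961, d=(M4−M3)/(6·3)=-899/26649, b=Δ3−h3·(2M3+M4)/6=-21610/2961
seg 4: a=-5, c=M4/2=1982/987, d=(M5−M4)/(6·1)=-1982/2961, b=Δ4−h4·(2M4+M5)/6=16763/2961
t_q=7/4 → seg 1, τ=3/4; S=-5+1864/2961·τ+3893/987·τ²+-28018/26649·τ³=-28981/10528

  seg 0: a=-3 b=-9815/2961 c=0 d=3893/2961
  seg 1: a=-5 b=1864/2961 c=3893/987 d=-28018/26649
  seg 2: a=4 b=-12116/2961 c=-16339/2961 d=368/141
  seg 3: a=-3 b=-21610/2961 c=6845/2961 d=-899/26649
  seg 4: a=-5 b=16763/2961 c=1982/987 d=-1982/2961
S(7/4) = -28981/10528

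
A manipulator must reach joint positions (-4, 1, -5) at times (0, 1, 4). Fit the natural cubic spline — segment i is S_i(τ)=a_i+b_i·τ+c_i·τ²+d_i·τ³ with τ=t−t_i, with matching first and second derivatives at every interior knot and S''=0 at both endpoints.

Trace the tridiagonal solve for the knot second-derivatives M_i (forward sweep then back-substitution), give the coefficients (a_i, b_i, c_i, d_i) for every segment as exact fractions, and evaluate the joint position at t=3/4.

Δ: Δ0=5, Δ1=-2
row 1: diag=8, rhs=-42; c'=3/8, d'=-21/4
back: M1=-21/4
M: M0=0, M1=-21/4, M2=0
seg 0: a=-4, c=M0/2=0, d=(M1−M0)/(6·1)=-7/8, b=Δ0−h0·(2M0+M1)/6=47/8
seg 1: a=1, c=M1/2=-21/8, d=(M2−M1)/(6·3)=7/24, b=Δ1−h1·(2M1+M2)/6=13/4
t_q=3/4 → seg 0, τ=3/4; S=-4+47/8·τ+0·τ²+-7/8·τ³=19/512

  seg 0: a=-4 b=47/8 c=0 d=-7/8
  seg 1: a=1 b=13/4 c=-21/8 d=7/24
S(3/4) = 19/512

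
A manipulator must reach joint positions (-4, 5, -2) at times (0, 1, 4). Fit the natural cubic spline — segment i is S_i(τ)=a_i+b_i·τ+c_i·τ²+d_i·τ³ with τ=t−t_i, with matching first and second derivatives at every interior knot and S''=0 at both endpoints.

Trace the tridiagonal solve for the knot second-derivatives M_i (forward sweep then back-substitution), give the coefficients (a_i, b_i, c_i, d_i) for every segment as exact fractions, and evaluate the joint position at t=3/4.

Δ: Δ0=9, Δ1=-7/3
row 1: diag=8, rhs=-68; c'=3/8, d'=-17/2
back: M1=-17/2
M: M0=0, M1=-17/2, M2=0
seg 0: a=-4, c=M0/2=0, d=(M1−M0)/(6·1)=-17/12, b=Δ0−h0·(2M0+M1)/6=125/12
seg 1: a=5, c=M1/2=-17/4, d=(M2−M1)/(6·3)=17/36, b=Δ1−h1·(2M1+M2)/6=37/6
t_q=3/4 → seg 0, τ=3/4; S=-4+125/12·τ+0·τ²+-17/12·τ³=823/256

  seg 0: a=-4 b=125/12 c=0 d=-17/12
  seg 1: a=5 b=37/6 c=-17/4 d=17/36
S(3/4) = 823/256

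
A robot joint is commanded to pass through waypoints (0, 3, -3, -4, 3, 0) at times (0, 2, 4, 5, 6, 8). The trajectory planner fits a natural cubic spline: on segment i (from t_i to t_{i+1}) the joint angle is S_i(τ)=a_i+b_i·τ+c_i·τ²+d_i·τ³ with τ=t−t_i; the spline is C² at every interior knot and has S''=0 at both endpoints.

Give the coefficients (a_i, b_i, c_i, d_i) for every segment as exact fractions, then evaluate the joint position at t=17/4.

  seg 0: a=0 b=648/241 c=0 d=-573/1928
  seg 1: a=3 b=-423/482 c=-1719/964 d=87/241
  seg 2: a=-3 b=-1773/482 c=369/964 d=2213/964
  seg 3: a=-4 b=3831/964 c=1752/241 d=-4091/964
  seg 4: a=3 b=2787/482 c=-5265/964 d=1755/1928
S(17/4) = -238135/61696

Δ: Δ0=3/2, Δ1=-3, Δ2=-1, Δ3=7, Δ4=-3/2
row 1: diag=8, rhs=-27; c'=1/4, d'=-27/8
row 2: denom=6−2·1/4=11/2; d'=(12−2·-27/8)/(11/2)=75/22
row 3: denom=4−1·2/11=42/11; d'=(48−1·75/22)/(42/11)=327/28
row 4: denom=6−1·11/42=241/42; d'=(-51−1·327/28)/(241/42)=-5265/482
back: M4=-5265/482
back: M3=327/28−11/42·-5265/482=3504/241
back: M2=75/22−2/11·3504/241=369/482
back: M1=-27/8−1/4·369/482=-1719/482
M: M0=0, M1=-1719/482, M2=369/482, M3=3504/241, M4=-5265/482, M5=0
seg 0: a=0, c=M0/2=0, d=(M1−M0)/(6·2)=-573/1928, b=Δ0−h0·(2M0+M1)/6=648/241
seg 1: a=3, c=M1/2=-1719/964, d=(M2−M1)/(6·2)=87/241, b=Δ1−h1·(2M1+M2)/6=-423/482
seg 2: a=-3, c=M2/2=369/964, d=(M3−M2)/(6·1)=2213/964, b=Δ2−h2·(2M2+M3)/6=-1773/482
seg 3: a=-4, c=M3/2=1752/241, d=(M4−M3)/(6·1)=-4091/964, b=Δ3−h3·(2M3+M4)/6=3831/964
seg 4: a=3, c=M4/2=-5265/964, d=(M5−M4)/(6·2)=1755/1928, b=Δ4−h4·(2M4+M5)/6=2787/482
t_q=17/4 → seg 2, τ=1/4; S=-3+-1773/482·τ+369/964·τ²+2213/964·τ³=-238135/61696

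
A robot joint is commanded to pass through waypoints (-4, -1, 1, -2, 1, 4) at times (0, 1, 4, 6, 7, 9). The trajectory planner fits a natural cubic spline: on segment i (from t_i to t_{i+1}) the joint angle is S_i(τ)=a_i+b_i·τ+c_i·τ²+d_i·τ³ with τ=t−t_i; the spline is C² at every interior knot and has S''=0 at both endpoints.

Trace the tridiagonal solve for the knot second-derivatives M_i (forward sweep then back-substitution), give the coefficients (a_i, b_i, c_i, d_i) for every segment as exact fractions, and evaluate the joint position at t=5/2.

Δ: Δ0=3, Δ1=2/3, Δ2=-3/2, Δ3=3, Δ4=3/2
row 1: diag=8, rhs=-14; c'=3/8, d'=-7/4
row 2: denom=10−3·3/8=71/8; d'=(-13−3·-7/4)/(71/8)=-62/71
row 3: denom=6−2·16/71=394/71; d'=(27−2·-62/71)/(394/71)=2041/394
row 4: denom=6−1·71/394=2293/394; d'=(-9−1·2041/394)/(2293/394)=-5587/2293
back: M4=-5587/2293
back: M3=2041/394−71/394·-5587/2293=12885/2293
back: M2=-62/71−16/71·12885/2293=-4906/2293
back: M1=-7/4−3/8·-4906/2293=-2173/2293
M: M0=0, M1=-2173/2293, M2=-4906/2293, M3=12885/2293, M4=-5587/2293, M5=0
seg 0: a=-4, c=M0/2=0, d=(M1−M0)/(6·1)=-2173/13758, b=Δ0−h0·(2M0+M1)/6=43447/13758
seg 1: a=-1, c=M1/2=-2173/4586, d=(M2−M1)/(6·3)=-911/13758, b=Δ1−h1·(2M1+M2)/6=18464/6879
seg 2: a=1, c=M2/2=-2453/2293, d=(M3−M2)/(6·2)=17791/27516, b=Δ2−h2·(2M2+M3)/6=-26783/13758
seg 3: a=-2, c=M3/2=12885/4586, d=(M4−M3)/(6·1)=-9236/6879, b=Δ3−h3·(2M3+M4)/6=21091/13758
seg 4: a=1, c=M4/2=-5587/4586, d=(M5−M4)/(6·2)=5587/27516, b=Δ4−h4·(2M4+M5)/6=42985/13758
t_q=5/2 → seg 1, τ=3/2; S=-1+18464/6879·τ+-2173/4586·τ²+-911/13758·τ³=63711/36688

  seg 0: a=-4 b=43447/13758 c=0 d=-2173/13758
  seg 1: a=-1 b=18464/6879 c=-2173/4586 d=-911/13758
  seg 2: a=1 b=-26783/13758 c=-2453/2293 d=17791/27516
  seg 3: a=-2 b=21091/13758 c=12885/4586 d=-9236/6879
  seg 4: a=1 b=42985/13758 c=-5587/4586 d=5587/27516
S(5/2) = 63711/36688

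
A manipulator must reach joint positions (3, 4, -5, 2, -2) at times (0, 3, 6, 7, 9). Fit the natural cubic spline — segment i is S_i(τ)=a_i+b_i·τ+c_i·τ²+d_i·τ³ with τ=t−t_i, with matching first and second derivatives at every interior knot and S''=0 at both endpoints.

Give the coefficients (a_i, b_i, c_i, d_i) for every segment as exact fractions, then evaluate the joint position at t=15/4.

  seg 0: a=3 b=1261/510 c=0 d=-1091/4590
  seg 1: a=4 b=-1006/255 c=-1091/510 d=751/918
  seg 2: a=-5 b=2707/510 c=444/85 d=-1801/510
  seg 3: a=2 b=1316/255 c=-913/170 d=913/1020
S(15/4) = 1991/10880

Δ: Δ0=1/3, Δ1=-3, Δ2=7, Δ3=-2
row 1: diag=12, rhs=-20; c'=1/4, d'=-5/3
row 2: denom=8−3·1/4=29/4; d'=(60−3·-5/3)/(29/4)=260/29
row 3: denom=6−1·4/29=170/29; d'=(-54−1·260/29)/(170/29)=-913/85
back: M3=-913/85
back: M2=260/29−4/29·-913/85=888/85
back: M1=-5/3−1/4·888/85=-1091/255
M: M0=0, M1=-1091/255, M2=888/85, M3=-913/85, M4=0
seg 0: a=3, c=M0/2=0, d=(M1−M0)/(6·3)=-1091/4590, b=Δ0−h0·(2M0+M1)/6=1261/510
seg 1: a=4, c=M1/2=-1091/510, d=(M2−M1)/(6·3)=751/918, b=Δ1−h1·(2M1+M2)/6=-1006/255
seg 2: a=-5, c=M2/2=444/85, d=(M3−M2)/(6·1)=-1801/510, b=Δ2−h2·(2M2+M3)/6=2707/510
seg 3: a=2, c=M3/2=-913/170, d=(M4−M3)/(6·2)=913/1020, b=Δ3−h3·(2M3+M4)/6=1316/255
t_q=15/4 → seg 1, τ=3/4; S=4+-1006/255·τ+-1091/510·τ²+751/918·τ³=1991/10880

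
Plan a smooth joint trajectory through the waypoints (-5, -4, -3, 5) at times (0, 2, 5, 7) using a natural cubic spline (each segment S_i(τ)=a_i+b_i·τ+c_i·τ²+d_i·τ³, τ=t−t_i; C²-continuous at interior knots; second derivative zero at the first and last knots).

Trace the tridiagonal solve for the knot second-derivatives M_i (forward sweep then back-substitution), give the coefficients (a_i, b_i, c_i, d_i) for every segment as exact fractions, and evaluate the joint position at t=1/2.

  seg 0: a=-5 b=425/546 c=0 d=-19/273
  seg 1: a=-4 b=-31/546 c=-38/91 d=23/126
  seg 2: a=-3 b=646/273 c=223/182 d=-223/1092
S(1/2) = -3363/728

Δ: Δ0=1/2, Δ1=1/3, Δ2=4
row 1: diag=10, rhs=-1; c'=3/10, d'=-1/10
row 2: denom=10−3·3/10=91/10; d'=(22−3·-1/10)/(91/10)=223/91
back: M2=223/91
back: M1=-1/10−3/10·223/91=-76/91
M: M0=0, M1=-76/91, M2=223/91, M3=0
seg 0: a=-5, c=M0/2=0, d=(M1−M0)/(6·2)=-19/273, b=Δ0−h0·(2M0+M1)/6=425/546
seg 1: a=-4, c=M1/2=-38/91, d=(M2−M1)/(6·3)=23/126, b=Δ1−h1·(2M1+M2)/6=-31/546
seg 2: a=-3, c=M2/2=223/182, d=(M3−M2)/(6·2)=-223/1092, b=Δ2−h2·(2M2+M3)/6=646/273
t_q=1/2 → seg 0, τ=1/2; S=-5+425/546·τ+0·τ²+-19/273·τ³=-3363/728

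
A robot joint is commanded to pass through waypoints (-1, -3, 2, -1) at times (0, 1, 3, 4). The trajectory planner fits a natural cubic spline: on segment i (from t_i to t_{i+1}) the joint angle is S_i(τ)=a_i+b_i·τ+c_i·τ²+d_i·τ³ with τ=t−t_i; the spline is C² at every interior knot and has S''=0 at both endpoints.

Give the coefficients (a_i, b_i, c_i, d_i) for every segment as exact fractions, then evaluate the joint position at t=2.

  seg 0: a=-1 b=-51/16 c=0 d=19/16
  seg 1: a=-3 b=3/8 c=57/16 d=-5/4
  seg 2: a=2 b=-3/8 c=-63/16 d=21/16
S(2) = -5/16

Δ: Δ0=-2, Δ1=5/2, Δ2=-3
row 1: diag=6, rhs=27; c'=1/3, d'=9/2
row 2: denom=6−2·1/3=16/3; d'=(-33−2·9/2)/(16/3)=-63/8
back: M2=-63/8
back: M1=9/2−1/3·-63/8=57/8
M: M0=0, M1=57/8, M2=-63/8, M3=0
seg 0: a=-1, c=M0/2=0, d=(M1−M0)/(6·1)=19/16, b=Δ0−h0·(2M0+M1)/6=-51/16
seg 1: a=-3, c=M1/2=57/16, d=(M2−M1)/(6·2)=-5/4, b=Δ1−h1·(2M1+M2)/6=3/8
seg 2: a=2, c=M2/2=-63/16, d=(M3−M2)/(6·1)=21/16, b=Δ2−h2·(2M2+M3)/6=-3/8
t_q=2 → seg 1, τ=1; S=-3+3/8·τ+57/16·τ²+-5/4·τ³=-5/16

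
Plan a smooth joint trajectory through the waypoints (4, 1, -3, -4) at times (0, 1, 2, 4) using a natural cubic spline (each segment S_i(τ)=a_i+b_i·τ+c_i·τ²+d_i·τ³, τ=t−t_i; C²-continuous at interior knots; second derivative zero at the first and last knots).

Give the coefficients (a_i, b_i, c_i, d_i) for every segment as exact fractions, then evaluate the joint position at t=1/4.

  seg 0: a=4 b=-119/46 c=0 d=-19/46
  seg 1: a=1 b=-88/23 c=-57/46 d=49/46
  seg 2: a=-3 b=-143/46 c=45/23 d=-15/46
S(1/4) = 9853/2944

Δ: Δ0=-3, Δ1=-4, Δ2=-1/2
row 1: diag=4, rhs=-6; c'=1/4, d'=-3/2
row 2: denom=6−1·1/4=23/4; d'=(21−1·-3/2)/(23/4)=90/23
back: M2=90/23
back: M1=-3/2−1/4·90/23=-57/23
M: M0=0, M1=-57/23, M2=90/23, M3=0
seg 0: a=4, c=M0/2=0, d=(M1−M0)/(6·1)=-19/46, b=Δ0−h0·(2M0+M1)/6=-119/46
seg 1: a=1, c=M1/2=-57/46, d=(M2−M1)/(6·1)=49/46, b=Δ1−h1·(2M1+M2)/6=-88/23
seg 2: a=-3, c=M2/2=45/23, d=(M3−M2)/(6·2)=-15/46, b=Δ2−h2·(2M2+M3)/6=-143/46
t_q=1/4 → seg 0, τ=1/4; S=4+-119/46·τ+0·τ²+-19/46·τ³=9853/2944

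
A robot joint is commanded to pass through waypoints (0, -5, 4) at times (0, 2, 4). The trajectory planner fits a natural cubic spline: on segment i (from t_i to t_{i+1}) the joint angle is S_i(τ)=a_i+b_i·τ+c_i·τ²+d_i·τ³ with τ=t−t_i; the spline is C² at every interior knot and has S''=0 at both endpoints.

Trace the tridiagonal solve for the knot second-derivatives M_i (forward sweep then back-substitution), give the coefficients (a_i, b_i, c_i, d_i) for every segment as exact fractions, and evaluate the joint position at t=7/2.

Δ: Δ0=-5/2, Δ1=9/2
row 1: diag=8, rhs=42; c'=1/4, d'=21/4
back: M1=21/4
M: M0=0, M1=21/4, M2=0
seg 0: a=0, c=M0/2=0, d=(M1−M0)/(6·2)=7/16, b=Δ0−h0·(2M0+M1)/6=-17/4
seg 1: a=-5, c=M1/2=21/8, d=(M2−M1)/(6·2)=-7/16, b=Δ1−h1·(2M1+M2)/6=1
t_q=7/2 → seg 1, τ=3/2; S=-5+1·τ+21/8·τ²+-7/16·τ³=119/128

  seg 0: a=0 b=-17/4 c=0 d=7/16
  seg 1: a=-5 b=1 c=21/8 d=-7/16
S(7/2) = 119/128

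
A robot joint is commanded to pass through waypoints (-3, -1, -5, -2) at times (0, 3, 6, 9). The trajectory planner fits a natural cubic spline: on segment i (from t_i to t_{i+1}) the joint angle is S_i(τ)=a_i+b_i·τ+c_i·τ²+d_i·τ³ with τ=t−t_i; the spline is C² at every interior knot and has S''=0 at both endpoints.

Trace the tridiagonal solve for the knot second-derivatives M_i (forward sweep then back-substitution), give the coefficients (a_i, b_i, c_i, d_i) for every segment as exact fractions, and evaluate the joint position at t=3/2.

  seg 0: a=-3 b=61/45 c=0 d=-31/405
  seg 1: a=-1 b=-32/45 c=-31/45 d=13/81
  seg 2: a=-5 b=-23/45 c=34/45 d=-34/405
S(3/2) = -49/40

Δ: Δ0=2/3, Δ1=-4/3, Δ2=1
row 1: diag=12, rhs=-12; c'=1/4, d'=-1
row 2: denom=12−3·1/4=45/4; d'=(14−3·-1)/(45/4)=68/45
back: M2=68/45
back: M1=-1−1/4·68/45=-62/45
M: M0=0, M1=-62/45, M2=68/45, M3=0
seg 0: a=-3, c=M0/2=0, d=(M1−M0)/(6·3)=-31/405, b=Δ0−h0·(2M0+M1)/6=61/45
seg 1: a=-1, c=M1/2=-31/45, d=(M2−M1)/(6·3)=13/81, b=Δ1−h1·(2M1+M2)/6=-32/45
seg 2: a=-5, c=M2/2=34/45, d=(M3−M2)/(6·3)=-34/405, b=Δ2−h2·(2M2+M3)/6=-23/45
t_q=3/2 → seg 0, τ=3/2; S=-3+61/45·τ+0·τ²+-31/405·τ³=-49/40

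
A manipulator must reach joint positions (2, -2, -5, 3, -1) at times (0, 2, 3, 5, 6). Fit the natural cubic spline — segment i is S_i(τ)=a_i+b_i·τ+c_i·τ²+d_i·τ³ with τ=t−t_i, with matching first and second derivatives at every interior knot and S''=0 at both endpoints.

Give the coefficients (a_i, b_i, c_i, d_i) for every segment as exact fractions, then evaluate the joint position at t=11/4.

  seg 0: a=2 b=-32/31 c=0 d=-15/62
  seg 1: a=-2 b=-122/31 c=-45/31 d=74/31
  seg 2: a=-5 b=10/31 c=177/31 d=-60/31
  seg 3: a=3 b=-2/31 c=-183/31 d=61/31
S(11/4) = -4723/992

Δ: Δ0=-2, Δ1=-3, Δ2=4, Δ3=-4
row 1: diag=6, rhs=-6; c'=1/6, d'=-1
row 2: denom=6−1·1/6=35/6; d'=(42−1·-1)/(35/6)=258/35
row 3: denom=6−2·12/35=186/35; d'=(-48−2·258/35)/(186/35)=-366/31
back: M3=-366/31
back: M2=258/35−12/35·-366/31=354/31
back: M1=-1−1/6·354/31=-90/31
M: M0=0, M1=-90/31, M2=354/31, M3=-366/31, M4=0
seg 0: a=2, c=M0/2=0, d=(M1−M0)/(6·2)=-15/62, b=Δ0−h0·(2M0+M1)/6=-32/31
seg 1: a=-2, c=M1/2=-45/31, d=(M2−M1)/(6·1)=74/31, b=Δ1−h1·(2M1+M2)/6=-122/31
seg 2: a=-5, c=M2/2=177/31, d=(M3−M2)/(6·2)=-60/31, b=Δ2−h2·(2M2+M3)/6=10/31
seg 3: a=3, c=M3/2=-183/31, d=(M4−M3)/(6·1)=61/31, b=Δ3−h3·(2M3+M4)/6=-2/31
t_q=11/4 → seg 1, τ=3/4; S=-2+-122/31·τ+-45/31·τ²+74/31·τ³=-4723/992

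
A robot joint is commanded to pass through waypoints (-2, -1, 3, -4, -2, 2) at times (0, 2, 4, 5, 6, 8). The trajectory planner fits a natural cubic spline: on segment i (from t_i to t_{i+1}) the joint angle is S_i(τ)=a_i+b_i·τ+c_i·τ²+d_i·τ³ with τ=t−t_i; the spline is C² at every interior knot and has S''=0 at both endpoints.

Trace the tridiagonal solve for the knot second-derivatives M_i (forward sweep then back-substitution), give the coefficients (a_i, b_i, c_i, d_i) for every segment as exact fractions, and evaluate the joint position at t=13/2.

Δ: Δ0=1/2, Δ1=2, Δ2=-7, Δ3=2, Δ4=2
row 1: diag=8, rhs=9; c'=1/4, d'=9/8
row 2: denom=6−2·1/4=11/2; d'=(-54−2·9/8)/(11/2)=-225/22
row 3: denom=4−1·2/11=42/11; d'=(54−1·-225/22)/(42/11)=471/28
row 4: denom=6−1·11/42=241/42; d'=(0−1·471/28)/(241/42)=-1413/482
back: M4=-1413/482
back: M3=471/28−11/42·-1413/482=4239/241
back: M2=-225/22−2/11·4239/241=-6471/482
back: M1=9/8−1/4·-6471/482=1080/241
M: M0=0, M1=1080/241, M2=-6471/482, M3=4239/241, M4=-1413/482, M5=0
seg 0: a=-2, c=M0/2=0, d=(M1−M0)/(6·2)=90/241, b=Δ0−h0·(2M0+M1)/6=-479/482
seg 1: a=-1, c=M1/2=540/241, d=(M2−M1)/(6·2)=-2877/1928, b=Δ1−h1·(2M1+M2)/6=1681/482
seg 2: a=3, c=M2/2=-6471/964, d=(M3−M2)/(6·1)=4983/964, b=Δ2−h2·(2M2+M3)/6=-1315/241
seg 3: a=-4, c=M3/2=4239/482, d=(M4−M3)/(6·1)=-3297/964, b=Δ3−h3·(2M3+M4)/6=-3253/964
seg 4: a=-2, c=M4/2=-1413/964, d=(M5−M4)/(6·2)=471/1928, b=Δ4−h4·(2M4+M5)/6=953/241
t_q=13/2 → seg 4, τ=1/2; S=-2+953/241·τ+-1413/964·τ²+471/1928·τ³=-5533/15424

  seg 0: a=-2 b=-479/482 c=0 d=90/241
  seg 1: a=-1 b=1681/482 c=540/241 d=-2877/1928
  seg 2: a=3 b=-1315/241 c=-6471/964 d=4983/964
  seg 3: a=-4 b=-3253/964 c=4239/482 d=-3297/964
  seg 4: a=-2 b=953/241 c=-1413/964 d=471/1928
S(13/2) = -5533/15424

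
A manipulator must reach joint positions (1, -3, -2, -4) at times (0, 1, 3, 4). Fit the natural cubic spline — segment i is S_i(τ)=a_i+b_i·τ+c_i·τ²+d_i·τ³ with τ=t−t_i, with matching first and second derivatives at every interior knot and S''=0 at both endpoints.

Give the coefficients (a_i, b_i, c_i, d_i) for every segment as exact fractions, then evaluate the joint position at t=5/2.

  seg 0: a=1 b=-5 c=0 d=1
  seg 1: a=-3 b=-2 c=3 d=-7/8
  seg 2: a=-2 b=-1/2 c=-9/4 d=3/4
S(5/2) = -141/64

Δ: Δ0=-4, Δ1=1/2, Δ2=-2
row 1: diag=6, rhs=27; c'=1/3, d'=9/2
row 2: denom=6−2·1/3=16/3; d'=(-15−2·9/2)/(16/3)=-9/2
back: M2=-9/2
back: M1=9/2−1/3·-9/2=6
M: M0=0, M1=6, M2=-9/2, M3=0
seg 0: a=1, c=M0/2=0, d=(M1−M0)/(6·1)=1, b=Δ0−h0·(2M0+M1)/6=-5
seg 1: a=-3, c=M1/2=3, d=(M2−M1)/(6·2)=-7/8, b=Δ1−h1·(2M1+M2)/6=-2
seg 2: a=-2, c=M2/2=-9/4, d=(M3−M2)/(6·1)=3/4, b=Δ2−h2·(2M2+M3)/6=-1/2
t_q=5/2 → seg 1, τ=3/2; S=-3+-2·τ+3·τ²+-7/8·τ³=-141/64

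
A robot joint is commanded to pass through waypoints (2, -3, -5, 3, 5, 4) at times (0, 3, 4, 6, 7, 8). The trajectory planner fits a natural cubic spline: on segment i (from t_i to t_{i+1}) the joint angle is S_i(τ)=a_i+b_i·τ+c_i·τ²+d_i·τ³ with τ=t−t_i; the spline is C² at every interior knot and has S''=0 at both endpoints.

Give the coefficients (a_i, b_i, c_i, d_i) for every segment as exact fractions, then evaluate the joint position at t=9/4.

Δ: Δ0=-5/3, Δ1=-2, Δ2=4, Δ3=2, Δ4=-1
row 1: diag=8, rhs=-2; c'=1/8, d'=-1/4
row 2: denom=6−1·1/8=47/8; d'=(36−1·-1/4)/(47/8)=290/47
row 3: denom=6−2·16/47=250/47; d'=(-12−2·290/47)/(250/47)=-572/125
row 4: denom=4−1·47/250=953/250; d'=(-18−1·-572/125)/(953/250)=-3356/953
back: M4=-3356/953
back: M3=-572/125−47/250·-3356/953=-3730/953
back: M2=290/47−16/47·-3730/953=7150/953
back: M1=-1/4−1/8·7150/953=-1132/953
M: M0=0, M1=-1132/953, M2=7150/953, M3=-3730/953, M4=-3356/953, M5=0
seg 0: a=2, c=M0/2=0, d=(M1−M0)/(6·3)=-566/8577, b=Δ0−h0·(2M0+M1)/6=-3067/2859
seg 1: a=-3, c=M1/2=-566/953, d=(M2−M1)/(6·1)=4141/2859, b=Δ1−h1·(2M1+M2)/6=-8161/2859
seg 2: a=-5, c=M2/2=3575/953, d=(M3−M2)/(6·2)=-2720/2859, b=Δ2−h2·(2M2+M3)/6=866/2859
seg 3: a=3, c=M3/2=-1865/953, d=(M4−M3)/(6·1)=187/2859, b=Δ3−h3·(2M3+M4)/6=11126/2859
seg 4: a=5, c=M4/2=-1678/953, d=(M5−M4)/(6·1)=1678/2859, b=Δ4−h4·(2M4+M5)/6=497/2859
t_q=9/4 → seg 0, τ=9/4; S=2+-3067/2859·τ+0·τ²+-566/8577·τ³=-35539/30496

  seg 0: a=2 b=-3067/2859 c=0 d=-566/8577
  seg 1: a=-3 b=-8161/2859 c=-566/953 d=4141/2859
  seg 2: a=-5 b=866/2859 c=3575/953 d=-2720/2859
  seg 3: a=3 b=11126/2859 c=-1865/953 d=187/2859
  seg 4: a=5 b=497/2859 c=-1678/953 d=1678/2859
S(9/4) = -35539/30496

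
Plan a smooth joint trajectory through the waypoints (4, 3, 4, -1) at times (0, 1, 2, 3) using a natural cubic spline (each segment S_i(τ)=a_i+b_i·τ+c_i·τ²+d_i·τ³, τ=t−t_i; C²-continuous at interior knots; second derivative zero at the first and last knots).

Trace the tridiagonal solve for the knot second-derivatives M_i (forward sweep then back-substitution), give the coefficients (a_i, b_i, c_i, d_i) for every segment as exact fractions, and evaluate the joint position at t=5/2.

Δ: Δ0=-1, Δ1=1, Δ2=-5
row 1: diag=4, rhs=12; c'=1/4, d'=3
row 2: denom=4−1·1/4=15/4; d'=(-36−1·3)/(15/4)=-52/5
back: M2=-52/5
back: M1=3−1/4·-52/5=28/5
M: M0=0, M1=28/5, M2=-52/5, M3=0
seg 0: a=4, c=M0/2=0, d=(M1−M0)/(6·1)=14/15, b=Δ0−h0·(2M0+M1)/6=-29/15
seg 1: a=3, c=M1/2=14/5, d=(M2−M1)/(6·1)=-8/3, b=Δ1−h1·(2M1+M2)/6=13/15
seg 2: a=4, c=M2/2=-26/5, d=(M3−M2)/(6·1)=26/15, b=Δ2−h2·(2M2+M3)/6=-23/15
t_q=5/2 → seg 2, τ=1/2; S=4+-23/15·τ+-26/5·τ²+26/15·τ³=43/20

  seg 0: a=4 b=-29/15 c=0 d=14/15
  seg 1: a=3 b=13/15 c=14/5 d=-8/3
  seg 2: a=4 b=-23/15 c=-26/5 d=26/15
S(5/2) = 43/20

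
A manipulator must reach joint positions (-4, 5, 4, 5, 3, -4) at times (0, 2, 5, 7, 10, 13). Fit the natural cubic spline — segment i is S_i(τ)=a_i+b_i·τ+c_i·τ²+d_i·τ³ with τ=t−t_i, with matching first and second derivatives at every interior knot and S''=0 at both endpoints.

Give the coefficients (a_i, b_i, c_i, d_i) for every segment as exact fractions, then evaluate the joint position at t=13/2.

  seg 0: a=-4 b=36149/6414 c=0 d=-3643/12828
  seg 1: a=5 b=14291/6414 c=-3643/2138 d=8179/28863
  seg 2: a=4 b=-2209/6414 c=5429/6414 d=-907/4276
  seg 3: a=5 b=3181/6414 c=-1367/3207 d=745/57726
  seg 4: a=3 b=-5494/3207 c=-663/2138 d=221/6414
S(13/2) = 159819/34208

Δ: Δ0=9/2, Δ1=-1/3, Δ2=1/2, Δ3=-2/3, Δ4=-7/3
row 1: diag=10, rhs=-29; c'=3/10, d'=-29/10
row 2: denom=10−3·3/10=91/10; d'=(5−3·-29/10)/(91/10)=137/91
row 3: denom=10−2·20/91=870/91; d'=(-7−2·137/91)/(870/91)=-911/870
row 4: denom=12−3·91/290=3207/290; d'=(-10−3·-911/870)/(3207/290)=-663/1069
back: M4=-663/1069
back: M3=-911/870−91/290·-663/1069=-2734/3207
back: M2=137/91−20/91·-2734/3207=5429/3207
back: M1=-29/10−3/10·5429/3207=-3643/1069
M: M0=0, M1=-3643/1069, M2=5429/3207, M3=-2734/3207, M4=-663/1069, M5=0
seg 0: a=-4, c=M0/2=0, d=(M1−M0)/(6·2)=-3643/12828, b=Δ0−h0·(2M0+M1)/6=36149/6414
seg 1: a=5, c=M1/2=-3643/2138, d=(M2−M1)/(6·3)=8179/28863, b=Δ1−h1·(2M1+M2)/6=14291/6414
seg 2: a=4, c=M2/2=5429/6414, d=(M3−M2)/(6·2)=-907/4276, b=Δ2−h2·(2M2+M3)/6=-2209/6414
seg 3: a=5, c=M3/2=-1367/3207, d=(M4−M3)/(6·3)=745/57726, b=Δ3−h3·(2M3+M4)/6=3181/6414
seg 4: a=3, c=M4/2=-663/2138, d=(M5−M4)/(6·3)=221/6414, b=Δ4−h4·(2M4+M5)/6=-5494/3207
t_q=13/2 → seg 2, τ=3/2; S=4+-2209/6414·τ+5429/6414·τ²+-907/4276·τ³=159819/34208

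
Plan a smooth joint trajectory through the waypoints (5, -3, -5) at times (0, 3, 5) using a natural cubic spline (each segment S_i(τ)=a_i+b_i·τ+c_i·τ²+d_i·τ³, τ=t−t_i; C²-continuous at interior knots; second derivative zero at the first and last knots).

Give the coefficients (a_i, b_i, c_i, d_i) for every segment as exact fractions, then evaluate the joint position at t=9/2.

  seg 0: a=5 b=-19/6 c=0 d=1/18
  seg 1: a=-3 b=-5/3 c=1/2 d=-1/12
S(9/2) = -149/32

Δ: Δ0=-8/3, Δ1=-1
row 1: diag=10, rhs=10; c'=1/5, d'=1
back: M1=1
M: M0=0, M1=1, M2=0
seg 0: a=5, c=M0/2=0, d=(M1−M0)/(6·3)=1/18, b=Δ0−h0·(2M0+M1)/6=-19/6
seg 1: a=-3, c=M1/2=1/2, d=(M2−M1)/(6·2)=-1/12, b=Δ1−h1·(2M1+M2)/6=-5/3
t_q=9/2 → seg 1, τ=3/2; S=-3+-5/3·τ+1/2·τ²+-1/12·τ³=-149/32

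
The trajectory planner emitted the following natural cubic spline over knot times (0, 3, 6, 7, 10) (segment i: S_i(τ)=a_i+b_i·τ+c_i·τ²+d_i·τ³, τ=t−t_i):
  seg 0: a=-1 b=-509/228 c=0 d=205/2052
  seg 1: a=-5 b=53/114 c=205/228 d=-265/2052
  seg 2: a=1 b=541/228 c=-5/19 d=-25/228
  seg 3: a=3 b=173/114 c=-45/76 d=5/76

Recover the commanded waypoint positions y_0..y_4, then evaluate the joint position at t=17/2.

y_0 = S_0(0) = a_0 = -1
y_1 = S_1(0) = a_1 = -5
y_2 = S_2(0) = a_2 = 1
y_3 = S_3(0) = a_3 = 3
y_4 = S_3(3) = 4
t_q=17/2 is in segment 3 (τ=3/2); S_3(τ)=2533/608

y_0=-1 y_1=-5 y_2=1 y_3=3 y_4=4
S(17/2) = 2533/608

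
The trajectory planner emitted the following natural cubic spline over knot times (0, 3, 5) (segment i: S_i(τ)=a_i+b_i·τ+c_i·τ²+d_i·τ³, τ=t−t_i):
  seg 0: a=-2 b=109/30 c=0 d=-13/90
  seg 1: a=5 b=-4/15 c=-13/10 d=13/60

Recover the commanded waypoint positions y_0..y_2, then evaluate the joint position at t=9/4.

y_0 = S_0(0) = a_0 = -2
y_1 = S_1(0) = a_1 = 5
y_2 = S_1(2) = 1
t_q=9/4 is in segment 0 (τ=9/4); S_0(τ)=2899/640

y_0=-2 y_1=5 y_2=1
S(9/4) = 2899/640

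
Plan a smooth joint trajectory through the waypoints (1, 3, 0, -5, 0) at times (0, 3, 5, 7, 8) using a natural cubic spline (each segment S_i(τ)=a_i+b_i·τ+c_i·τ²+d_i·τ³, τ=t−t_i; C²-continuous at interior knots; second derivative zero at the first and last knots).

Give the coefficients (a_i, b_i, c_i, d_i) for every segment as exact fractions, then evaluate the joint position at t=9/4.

Δ: Δ0=2/3, Δ1=-3/2, Δ2=-5/2, Δ3=5
row 1: diag=10, rhs=-13; c'=1/5, d'=-13/10
row 2: denom=8−2·1/5=38/5; d'=(-6−2·-13/10)/(38/5)=-17/38
row 3: denom=6−2·5/19=104/19; d'=(45−2·-17/38)/(104/19)=109/13
back: M3=109/13
back: M2=-17/38−5/19·109/13=-69/26
back: M1=-13/10−1/5·-69/26=-10/13
M: M0=0, M1=-10/13, M2=-69/26, M3=109/13, M4=0
seg 0: a=1, c=M0/2=0, d=(M1−M0)/(6·3)=-5/117, b=Δ0−h0·(2M0+M1)/6=41/39
seg 1: a=3, c=M1/2=-5/13, d=(M2−M1)/(6·2)=-49/312, b=Δ1−h1·(2M1+M2)/6=-4/39
seg 2: a=0, c=M2/2=-69/52, d=(M3−M2)/(6·2)=287/312, b=Δ2−h2·(2M2+M3)/6=-275/78
seg 3: a=-5, c=M3/2=109/26, d=(M4−M3)/(6·1)=-109/78, b=Δ3−h3·(2M3+M4)/6=86/39
t_q=9/4 → seg 0, τ=9/4; S=1+41/39·τ+0·τ²+-5/117·τ³=2395/832

  seg 0: a=1 b=41/39 c=0 d=-5/117
  seg 1: a=3 b=-4/39 c=-5/13 d=-49/312
  seg 2: a=0 b=-275/78 c=-69/52 d=287/312
  seg 3: a=-5 b=86/39 c=109/26 d=-109/78
S(9/4) = 2395/832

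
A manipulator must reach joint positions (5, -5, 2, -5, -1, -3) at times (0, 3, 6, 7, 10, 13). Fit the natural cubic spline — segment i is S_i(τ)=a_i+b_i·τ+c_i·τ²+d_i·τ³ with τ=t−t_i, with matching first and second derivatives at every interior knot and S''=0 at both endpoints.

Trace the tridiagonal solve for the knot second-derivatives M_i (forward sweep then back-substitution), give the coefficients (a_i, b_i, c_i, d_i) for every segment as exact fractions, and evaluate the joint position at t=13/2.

Δ: Δ0=-10/3, Δ1=7/3, Δ2=-7, Δ3=4/3, Δ4=-2/3
row 1: diag=12, rhs=34; c'=1/4, d'=17/6
row 2: denom=8−3·1/4=29/4; d'=(-56−3·17/6)/(29/4)=-258/29
row 3: denom=8−1·4/29=228/29; d'=(50−1·-258/29)/(228/29)=427/57
row 4: denom=12−3·29/76=825/76; d'=(-12−3·427/57)/(825/76)=-524/165
back: M4=-524/165
back: M3=427/57−29/76·-524/165=1436/165
back: M2=-258/29−4/29·1436/165=-1666/165
back: M1=17/6−1/4·-1666/165=884/165
M: M0=0, M1=884/165, M2=-1666/165, M3=1436/165, M4=-524/165, M5=0
seg 0: a=5, c=M0/2=0, d=(M1−M0)/(6·3)=442/1485, b=Δ0−h0·(2M0+M1)/6=-992/165
seg 1: a=-5, c=M1/2=442/165, d=(M2−M1)/(6·3)=-85/99, b=Δ1−h1·(2M1+M2)/6=334/165
seg 2: a=2, c=M2/2=-833/165, d=(M3−M2)/(6·1)=47/15, b=Δ2−h2·(2M2+M3)/6=-839/165
seg 3: a=-5, c=M3/2=718/165, d=(M4−M3)/(6·3)=-196/297, b=Δ3−h3·(2M3+M4)/6=-318/55
seg 4: a=-1, c=M4/2=-262/165, d=(M5−M4)/(6·3)=262/1485, b=Δ4−h4·(2M4+M5)/6=138/55
t_q=13/2 → seg 2, τ=1/2; S=2+-839/165·τ+-833/165·τ²+47/15·τ³=-373/264

  seg 0: a=5 b=-992/165 c=0 d=442/1485
  seg 1: a=-5 b=334/165 c=442/165 d=-85/99
  seg 2: a=2 b=-839/165 c=-833/165 d=47/15
  seg 3: a=-5 b=-318/55 c=718/165 d=-196/297
  seg 4: a=-1 b=138/55 c=-262/165 d=262/1485
S(13/2) = -373/264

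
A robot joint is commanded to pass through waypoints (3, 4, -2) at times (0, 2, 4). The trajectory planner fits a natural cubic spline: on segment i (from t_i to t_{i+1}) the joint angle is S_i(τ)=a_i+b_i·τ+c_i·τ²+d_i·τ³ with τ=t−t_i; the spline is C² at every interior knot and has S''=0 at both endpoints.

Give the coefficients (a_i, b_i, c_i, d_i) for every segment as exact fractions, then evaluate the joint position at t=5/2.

Δ: Δ0=1/2, Δ1=-3
row 1: diag=8, rhs=-21; c'=1/4, d'=-21/8
back: M1=-21/8
M: M0=0, M1=-21/8, M2=0
seg 0: a=3, c=M0/2=0, d=(M1−M0)/(6·2)=-7/32, b=Δ0−h0·(2M0+M1)/6=11/8
seg 1: a=4, c=M1/2=-21/16, d=(M2−M1)/(6·2)=7/32, b=Δ1−h1·(2M1+M2)/6=-5/4
t_q=5/2 → seg 1, τ=1/2; S=4+-5/4·τ+-21/16·τ²+7/32·τ³=787/256

  seg 0: a=3 b=11/8 c=0 d=-7/32
  seg 1: a=4 b=-5/4 c=-21/16 d=7/32
S(5/2) = 787/256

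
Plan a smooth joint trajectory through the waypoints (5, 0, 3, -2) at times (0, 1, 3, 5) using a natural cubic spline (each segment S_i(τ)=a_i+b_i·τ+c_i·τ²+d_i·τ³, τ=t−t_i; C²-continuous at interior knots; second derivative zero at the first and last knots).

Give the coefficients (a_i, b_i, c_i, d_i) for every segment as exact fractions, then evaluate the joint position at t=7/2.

Δ: Δ0=-5, Δ1=3/2, Δ2=-5/2
row 1: diag=6, rhs=39; c'=1/3, d'=13/2
row 2: denom=8−2·1/3=22/3; d'=(-24−2·13/2)/(22/3)=-111/22
back: M2=-111/22
back: M1=13/2−1/3·-111/22=90/11
M: M0=0, M1=90/11, M2=-111/22, M3=0
seg 0: a=5, c=M0/2=0, d=(M1−M0)/(6·1)=15/11, b=Δ0−h0·(2M0+M1)/6=-70/11
seg 1: a=0, c=M1/2=45/11, d=(M2−M1)/(6·2)=-97/88, b=Δ1−h1·(2M1+M2)/6=-25/11
seg 2: a=3, c=M2/2=-111/44, d=(M3−M2)/(6·2)=37/88, b=Δ2−h2·(2M2+M3)/6=19/22
t_q=7/2 → seg 2, τ=1/2; S=3+19/22·τ+-111/44·τ²+37/88·τ³=2009/704

  seg 0: a=5 b=-70/11 c=0 d=15/11
  seg 1: a=0 b=-25/11 c=45/11 d=-97/88
  seg 2: a=3 b=19/22 c=-111/44 d=37/88
S(7/2) = 2009/704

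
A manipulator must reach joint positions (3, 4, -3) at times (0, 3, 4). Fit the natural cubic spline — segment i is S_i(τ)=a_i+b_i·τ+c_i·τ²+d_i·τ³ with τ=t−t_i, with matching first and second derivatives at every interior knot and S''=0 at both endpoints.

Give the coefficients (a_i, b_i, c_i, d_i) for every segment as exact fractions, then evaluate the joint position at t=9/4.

  seg 0: a=3 b=37/12 c=0 d=-11/36
  seg 1: a=4 b=-31/6 c=-11/4 d=11/12
S(9/4) = 1653/256

Δ: Δ0=1/3, Δ1=-7
row 1: diag=8, rhs=-44; c'=1/8, d'=-11/2
back: M1=-11/2
M: M0=0, M1=-11/2, M2=0
seg 0: a=3, c=M0/2=0, d=(M1−M0)/(6·3)=-11/36, b=Δ0−h0·(2M0+M1)/6=37/12
seg 1: a=4, c=M1/2=-11/4, d=(M2−M1)/(6·1)=11/12, b=Δ1−h1·(2M1+M2)/6=-31/6
t_q=9/4 → seg 0, τ=9/4; S=3+37/12·τ+0·τ²+-11/36·τ³=1653/256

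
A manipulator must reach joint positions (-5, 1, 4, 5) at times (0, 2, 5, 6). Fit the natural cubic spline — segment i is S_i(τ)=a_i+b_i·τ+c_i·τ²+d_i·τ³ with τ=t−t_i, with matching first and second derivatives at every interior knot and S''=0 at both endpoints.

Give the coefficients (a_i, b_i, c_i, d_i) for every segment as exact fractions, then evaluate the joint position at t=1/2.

  seg 0: a=-5 b=245/71 c=0 d=-8/71
  seg 1: a=1 b=149/71 c=-48/71 d=22/213
  seg 2: a=4 b=59/71 c=18/71 d=-6/71
S(1/2) = -467/142

Δ: Δ0=3, Δ1=1, Δ2=1
row 1: diag=10, rhs=-12; c'=3/10, d'=-6/5
row 2: denom=8−3·3/10=71/10; d'=(0−3·-6/5)/(71/10)=36/71
back: M2=36/71
back: M1=-6/5−3/10·36/71=-96/71
M: M0=0, M1=-96/71, M2=36/71, M3=0
seg 0: a=-5, c=M0/2=0, d=(M1−M0)/(6·2)=-8/71, b=Δ0−h0·(2M0+M1)/6=245/71
seg 1: a=1, c=M1/2=-48/71, d=(M2−M1)/(6·3)=22/213, b=Δ1−h1·(2M1+M2)/6=149/71
seg 2: a=4, c=M2/2=18/71, d=(M3−M2)/(6·1)=-6/71, b=Δ2−h2·(2M2+M3)/6=59/71
t_q=1/2 → seg 0, τ=1/2; S=-5+245/71·τ+0·τ²+-8/71·τ³=-467/142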